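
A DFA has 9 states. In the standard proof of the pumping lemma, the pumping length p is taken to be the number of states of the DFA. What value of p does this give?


Pumping lemma for regular languages (standard proof):
Take p = |Q|, the number of DFA states.
Any string of length >= |Q| passes through |Q|+1 states while reading its first |Q| symbols,
so by pigeonhole some state repeats, giving the loop that can be pumped.
Here |Q| = 9
Therefore the proof uses p = 9

9


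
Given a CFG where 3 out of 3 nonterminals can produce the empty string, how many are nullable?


Nonterminals: {S, A, B}
A nonterminal is nullable if it can derive epsilon
Counting nullable nonterminals: 3
Total nullable = 3

3


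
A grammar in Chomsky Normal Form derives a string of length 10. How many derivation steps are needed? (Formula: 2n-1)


Chomsky Normal Form derivation:
String length n = 10
Each step either:
  - Splits a nonterminal into two (n-1 such steps)
  - Converts a nonterminal to terminal (n such steps)
Total = (n-1) + n = 2n - 1
= 2(10) - 1
= 20 - 1
= 19

19


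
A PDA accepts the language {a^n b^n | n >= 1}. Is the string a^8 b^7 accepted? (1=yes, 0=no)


Language requires equal numbers of a's and b's
PDA pushes for each 'a', pops for each 'b'
Number of a's = 8
Number of b's = 7
8 != 7 -> Reject

0


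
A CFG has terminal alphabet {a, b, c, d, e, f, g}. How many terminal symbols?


Terminal symbols: a, b, c, d, e, f, g
Counting each: a (#1), b (#2), c (#3), d (#4), e (#5), f (#6), g (#7)
Total = 7

7


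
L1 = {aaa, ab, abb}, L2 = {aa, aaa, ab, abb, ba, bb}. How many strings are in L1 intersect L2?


L1 = {aaa, ab, abb}
L2 = {aa, aaa, ab, abb, ba, bb}
Checking each string in L1 against L2:
  'aaa': in L2? Yes
  'ab': in L2? Yes
  'abb': in L2? Yes
Intersection = {aaa, ab, abb}
|L1 ∩ L2| = 3

3


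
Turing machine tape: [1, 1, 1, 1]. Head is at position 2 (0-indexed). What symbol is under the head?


Tape: [1, 1, 1, 1]
Positions: 0 1 2 3
Values:    1 1 1 1
Head at position 2
tape[2] = 1

1


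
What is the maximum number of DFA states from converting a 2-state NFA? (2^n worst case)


NFA has 2 states
Subset construction: each DFA state = subset of NFA states
Maximum subsets = 2^2
2^2 = 4

4


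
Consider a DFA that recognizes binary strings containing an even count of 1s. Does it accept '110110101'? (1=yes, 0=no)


DFA has 2 states: q_even (start, accept=yes) and q_odd
Processing string '110110101' character by character:
  Position 0: read '1', 1-count=1 -> q_odd
  Position 1: read '1', 1-count=2 -> q_even
  Position 2: read '0', 1-count=2 -> q_even (no change)
  Position 3: read '1', 1-count=3 -> q_odd
  Position 4: read '1', 1-count=4 -> q_even
  Position 5: read '0', 1-count=4 -> q_even (no change)
  Position 6: read '1', 1-count=5 -> q_odd
  Position 7: read '0', 1-count=5 -> q_odd (no change)
  Position 8: read '1', 1-count=6 -> q_even
Final state: q_even, total 1s = 6 (even); the DFA requires an even count -> accept

1


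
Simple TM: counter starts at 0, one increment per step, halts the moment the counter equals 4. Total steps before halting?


Counter starts at 0. Counting sequence:
  Step 1: counter = 1
  Step 2: counter = 2
  Step 3: counter = 3
  Step 4: counter = 4
Counter reached 4 -> halt
Total steps = 4

4


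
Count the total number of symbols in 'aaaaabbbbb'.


String: 'aaaaabbbbb'
Counting characters:
  'a' appears 5 time(s)
  'b' appears 5 time(s)
Total length = 5 + 5 = 10

10


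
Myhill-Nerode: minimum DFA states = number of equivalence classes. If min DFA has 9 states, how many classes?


Myhill-Nerode theorem:
Number of equivalence classes = number of states in minimal DFA
Minimal DFA states = 9
Therefore equivalence classes = 9

9


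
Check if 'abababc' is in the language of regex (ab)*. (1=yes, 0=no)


Pattern: (ab)*
String: 'abababc'
Pattern requires: zero or more repetitions of 'ab'
Length 7 is odd -> cannot be (ab)* -> no match
Result: 0

0


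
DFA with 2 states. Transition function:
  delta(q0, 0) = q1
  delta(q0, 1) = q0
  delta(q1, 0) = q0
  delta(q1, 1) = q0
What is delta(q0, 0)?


Looking up transition function:
delta(q0, 0) in the table
Row: q0, Column: 0
Result: q1

q1


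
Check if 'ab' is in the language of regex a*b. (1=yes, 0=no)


Pattern: a*b
String: 'ab'
Pattern requires: zero or more 'a's followed by exactly one 'b'
Found 1 leading 'a's
Remaining: 'b'
Remaining is exactly 'b' -> match
Result: 1

1


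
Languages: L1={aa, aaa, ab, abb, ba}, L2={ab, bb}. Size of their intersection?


L1 = {aa, aaa, ab, abb, ba}
L2 = {ab, bb}
Checking each string in L1 against L2:
  'aa': in L2? No
  'aaa': in L2? No
  'ab': in L2? Yes
  'abb': in L2? No
  'ba': in L2? No
Intersection = {ab}
|L1 ∩ L2| = 1

1


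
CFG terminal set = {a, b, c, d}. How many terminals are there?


Terminal symbols: a, b, c, d
Counting each: a (#1), b (#2), c (#3), d (#4)
Total = 4

4


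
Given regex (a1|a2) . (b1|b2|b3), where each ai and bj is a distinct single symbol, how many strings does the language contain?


First group: 2 alternatives
Second group: 3 alternatives
Concatenation: each choice from group 1 pairs with each from group 2
Total = 2 x 3 = 6

6


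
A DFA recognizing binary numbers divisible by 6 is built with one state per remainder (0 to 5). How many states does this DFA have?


Divisibility by 6 is tracked via the remainder mod 6: 0, 1, ..., 5
The construction assigns one state to each remainder
Number of remainders = 6

6


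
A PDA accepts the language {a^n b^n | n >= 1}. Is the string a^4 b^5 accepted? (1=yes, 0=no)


Language requires equal numbers of a's and b's
PDA pushes for each 'a', pops for each 'b'
Number of a's = 4
Number of b's = 5
4 != 5 -> Reject

0


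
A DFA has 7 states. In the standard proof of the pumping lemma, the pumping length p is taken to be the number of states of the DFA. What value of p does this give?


Pumping lemma for regular languages (standard proof):
Take p = |Q|, the number of DFA states.
Any string of length >= |Q| passes through |Q|+1 states while reading its first |Q| symbols,
so by pigeonhole some state repeats, giving the loop that can be pumped.
Here |Q| = 7
Therefore the proof uses p = 7

7


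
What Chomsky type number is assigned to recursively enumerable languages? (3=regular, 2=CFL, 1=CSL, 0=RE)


Chomsky hierarchy levels:
  Type 3: Regular (DFA/NFA/regex)
  Type 2: Context-free (PDA)
  Type 1: Context-sensitive
  Type 0: Recursively enumerable (TM)
'recursively enumerable' corresponds to Type 0

0


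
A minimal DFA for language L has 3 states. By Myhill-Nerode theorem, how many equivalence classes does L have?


Myhill-Nerode theorem:
Number of equivalence classes = number of states in minimal DFA
Minimal DFA states = 3
Therefore equivalence classes = 3

3


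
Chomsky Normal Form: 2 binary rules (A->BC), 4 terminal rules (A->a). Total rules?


CNF allows two rule forms:
  A -> BC (binary): 2 rules
  A -> a (terminal): 4 rules
Total = 2 + 4 = 6

6


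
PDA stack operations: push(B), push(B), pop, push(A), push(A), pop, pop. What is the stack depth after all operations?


Tracing stack operations:
  push(B) -> stack = [B], depth=1
  push(B) -> stack = [B,B], depth=2
  pop -> removed B, stack = [B], depth=1
  push(A) -> stack = [B,A], depth=2
  push(A) -> stack = [B,A,A], depth=3
  pop -> removed A, stack = [B,A], depth=2
  pop -> removed A, stack = [B], depth=1
Final depth = 1

1


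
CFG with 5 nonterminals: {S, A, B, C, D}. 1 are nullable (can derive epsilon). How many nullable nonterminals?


Nonterminals: {S, A, B, C, D}
A nonterminal is nullable if it can derive epsilon
Counting nullable nonterminals: 1
Total nullable = 1

1


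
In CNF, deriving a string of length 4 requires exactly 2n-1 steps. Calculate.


Chomsky Normal Form derivation:
String length n = 4
Each step either:
  - Splits a nonterminal into two (n-1 such steps)
  - Converts a nonterminal to terminal (n such steps)
Total = (n-1) + n = 2n - 1
= 2(4) - 1
= 8 - 1
= 7

7


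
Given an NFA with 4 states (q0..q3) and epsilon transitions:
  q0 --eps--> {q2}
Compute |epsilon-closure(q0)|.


Starting from q0
Initialize closure = {q0}
Follow epsilon from q0 -> add q2
Final closure: {q0, q2}
Size = 2

2


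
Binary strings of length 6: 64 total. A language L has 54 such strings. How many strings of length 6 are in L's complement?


Alphabet: {0,1}
String length: 6
Total strings of length 6 = 2^6 = 64
Strings in L = 54
Complement = total - |L|
= 64 - 54
= 10

10


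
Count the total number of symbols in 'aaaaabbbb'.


String: 'aaaaabbbb'
Counting characters:
  'a' appears 5 time(s)
  'b' appears 4 time(s)
Total length = 5 + 4 = 9

9


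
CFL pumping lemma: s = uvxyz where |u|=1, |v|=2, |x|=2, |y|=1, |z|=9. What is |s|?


|s| = |u| + |v| + |x| + |y| + |z|
= 1 + 2 + 2 + 1 + 9
= 3 + 2 + 10
= 5 + 10
= 15

15


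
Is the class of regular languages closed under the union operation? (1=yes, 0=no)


Regular languages are closed under:
- Union (DFA product construction)
- Intersection (DFA product construction)
- Complement (swap accept/reject states)
- Concatenation (NFA construction)
- Kleene star (NFA construction)
union is in this list
Therefore: closed

1


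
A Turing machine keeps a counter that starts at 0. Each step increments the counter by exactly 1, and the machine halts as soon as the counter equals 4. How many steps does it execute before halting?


Counter starts at 0. Counting sequence:
  Step 1: counter = 1
  Step 2: counter = 2
  Step 3: counter = 3
  Step 4: counter = 4
Counter reached 4 -> halt
Total steps = 4

4


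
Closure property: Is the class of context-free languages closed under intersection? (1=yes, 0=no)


CFL closure properties:
  Closed under: union, concatenation, Kleene star
  NOT closed under: intersection, complement
Operation 'intersection' is in not-closed list -> No (not closed)

0


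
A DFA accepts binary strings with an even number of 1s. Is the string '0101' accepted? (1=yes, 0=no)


DFA has 2 states: q_even (start, accept=yes) and q_odd
Processing string '0101' character by character:
  Position 0: read '0', 1-count=0 -> q_even (no change)
  Position 1: read '1', 1-count=1 -> q_odd
  Position 2: read '0', 1-count=1 -> q_odd (no change)
  Position 3: read '1', 1-count=2 -> q_even
Final state: q_even, total 1s = 2 (even); the DFA requires an even count -> accept

1


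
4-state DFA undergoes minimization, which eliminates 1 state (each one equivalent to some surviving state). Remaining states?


Original DFA: 4 states
Redundant states removed: 1
Minimized states = original - removed
= 4 - 1
= 3

3


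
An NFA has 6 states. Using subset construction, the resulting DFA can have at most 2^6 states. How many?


NFA has 6 states
Subset construction: each DFA state = subset of NFA states
Maximum subsets = 2^6
2^6 = 64

64


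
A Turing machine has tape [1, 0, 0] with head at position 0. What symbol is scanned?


Tape: [1, 0, 0]
Positions: 0 1 2
Values:    1 0 0
Head at position 0
tape[0] = 1

1


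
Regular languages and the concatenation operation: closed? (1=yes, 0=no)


Regular languages are closed under all standard operations:
- Union: Yes (product construction)
- Intersection: Yes (product construction)
- Complement: Yes (swap accept/reject)
- Concatenation: Yes (NFA construction)
Operation: concatenation -> Closed

1


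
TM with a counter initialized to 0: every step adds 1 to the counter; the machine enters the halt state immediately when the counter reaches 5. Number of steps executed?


Counter starts at 0. Counting sequence:
  Step 1: counter = 1
  Step 2: counter = 2
  Step 3: counter = 3
  Step 4: counter = 4
  Step 5: counter = 5
Counter reached 5 -> halt
Total steps = 5

5


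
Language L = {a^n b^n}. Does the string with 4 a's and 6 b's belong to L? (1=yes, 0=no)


Language requires equal numbers of a's and b's
PDA pushes for each 'a', pops for each 'b'
Number of a's = 4
Number of b's = 6
4 != 6 -> Reject

0


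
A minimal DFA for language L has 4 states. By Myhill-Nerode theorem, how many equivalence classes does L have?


Myhill-Nerode theorem:
Number of equivalence classes = number of states in minimal DFA
Minimal DFA states = 4
Therefore equivalence classes = 4

4


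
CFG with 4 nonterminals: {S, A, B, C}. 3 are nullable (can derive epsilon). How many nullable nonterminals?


Nonterminals: {S, A, B, C}
A nonterminal is nullable if it can derive epsilon
Counting nullable nonterminals: 3
Total nullable = 3

3


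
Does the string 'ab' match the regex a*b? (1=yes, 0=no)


Pattern: a*b
String: 'ab'
Pattern requires: zero or more 'a's followed by exactly one 'b'
Found 1 leading 'a's
Remaining: 'b'
Remaining is exactly 'b' -> match
Result: 1

1


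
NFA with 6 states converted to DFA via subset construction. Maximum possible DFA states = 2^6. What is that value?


NFA has 6 states
Subset construction: each DFA state = subset of NFA states
Maximum subsets = 2^6
2^6 = 64

64


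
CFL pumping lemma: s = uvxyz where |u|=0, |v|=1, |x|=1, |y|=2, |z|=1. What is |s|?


|s| = |u| + |v| + |x| + |y| + |z|
= 0 + 1 + 1 + 2 + 1
= 1 + 1 + 3
= 2 + 3
= 5

5


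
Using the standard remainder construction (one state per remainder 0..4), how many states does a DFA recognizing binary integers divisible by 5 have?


Divisibility by 5 is tracked via the remainder mod 5: 0, 1, ..., 4
The construction assigns one state to each remainder
Number of remainders = 5

5


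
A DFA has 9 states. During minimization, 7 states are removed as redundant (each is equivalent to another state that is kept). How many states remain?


Original DFA: 9 states
Redundant states removed: 7
Minimized states = original - removed
= 9 - 7
= 2

2


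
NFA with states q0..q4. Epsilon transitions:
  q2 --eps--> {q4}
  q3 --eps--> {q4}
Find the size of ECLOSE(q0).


Starting from q0
Initialize closure = {q0}
q0 has no outgoing epsilon transitions -> nothing to add
Final closure: {q0}
Size = 1

1


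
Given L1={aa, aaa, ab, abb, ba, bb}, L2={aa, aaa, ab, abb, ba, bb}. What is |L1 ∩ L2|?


L1 = {aa, aaa, ab, abb, ba, bb}
L2 = {aa, aaa, ab, abb, ba, bb}
Checking each string in L1 against L2:
  'aa': in L2? Yes
  'aaa': in L2? Yes
  'ab': in L2? Yes
  'abb': in L2? Yes
  'ba': in L2? Yes
  'bb': in L2? Yes
Intersection = {aa, aaa, ab, abb, ba, bb}
|L1 ∩ L2| = 6

6


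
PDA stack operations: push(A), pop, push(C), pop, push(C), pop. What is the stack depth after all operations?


Tracing stack operations:
  push(A) -> stack = [A], depth=1
  pop -> removed A, stack = [], depth=0
  push(C) -> stack = [C], depth=1
  pop -> removed C, stack = [], depth=0
  push(C) -> stack = [C], depth=1
  pop -> removed C, stack = [], depth=0
Final depth = 0

0


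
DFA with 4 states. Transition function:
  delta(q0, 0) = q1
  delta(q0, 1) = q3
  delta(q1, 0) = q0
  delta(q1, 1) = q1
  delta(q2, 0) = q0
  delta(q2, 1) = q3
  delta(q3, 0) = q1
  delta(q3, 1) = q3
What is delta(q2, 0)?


Looking up transition function:
delta(q2, 0) in the table
Row: q2, Column: 0
Result: q0

q0


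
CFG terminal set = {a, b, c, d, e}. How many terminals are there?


Terminal symbols: a, b, c, d, e
Counting each: a (#1), b (#2), c (#3), d (#4), e (#5)
Total = 5

5


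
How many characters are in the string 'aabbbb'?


String: 'aabbbb'
Counting characters:
  'a' appears 2 time(s)
  'b' appears 4 time(s)
Total length = 2 + 4 = 6

6


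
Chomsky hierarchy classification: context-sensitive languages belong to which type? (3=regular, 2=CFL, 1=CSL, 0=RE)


Chomsky hierarchy levels:
  Type 3: Regular (DFA/NFA/regex)
  Type 2: Context-free (PDA)
  Type 1: Context-sensitive
  Type 0: Recursively enumerable (TM)
'context-sensitive' corresponds to Type 1

1


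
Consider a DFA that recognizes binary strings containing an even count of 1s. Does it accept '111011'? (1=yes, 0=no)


DFA has 2 states: q_even (start, accept=yes) and q_odd
Processing string '111011' character by character:
  Position 0: read '1', 1-count=1 -> q_odd
  Position 1: read '1', 1-count=2 -> q_even
  Position 2: read '1', 1-count=3 -> q_odd
  Position 3: read '0', 1-count=3 -> q_odd (no change)
  Position 4: read '1', 1-count=4 -> q_even
  Position 5: read '1', 1-count=5 -> q_odd
Final state: q_odd, total 1s = 5 (odd); the DFA requires an even count -> reject

0


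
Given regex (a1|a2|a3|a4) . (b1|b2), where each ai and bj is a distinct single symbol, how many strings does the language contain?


First group: 4 alternatives
Second group: 2 alternatives
Concatenation: each choice from group 1 pairs with each from group 2
Total = 4 x 2 = 8

8


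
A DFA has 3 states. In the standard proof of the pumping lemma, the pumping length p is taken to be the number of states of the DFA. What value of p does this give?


Pumping lemma for regular languages (standard proof):
Take p = |Q|, the number of DFA states.
Any string of length >= |Q| passes through |Q|+1 states while reading its first |Q| symbols,
so by pigeonhole some state repeats, giving the loop that can be pumped.
Here |Q| = 3
Therefore the proof uses p = 3

3


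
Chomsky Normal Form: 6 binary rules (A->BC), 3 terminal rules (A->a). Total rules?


CNF allows two rule forms:
  A -> BC (binary): 6 rules
  A -> a (terminal): 3 rules
Total = 6 + 3 = 9

9


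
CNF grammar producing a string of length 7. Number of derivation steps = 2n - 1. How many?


Chomsky Normal Form derivation:
String length n = 7
Each step either:
  - Splits a nonterminal into two (n-1 such steps)
  - Converts a nonterminal to terminal (n such steps)
Total = (n-1) + n = 2n - 1
= 2(7) - 1
= 14 - 1
= 13

13


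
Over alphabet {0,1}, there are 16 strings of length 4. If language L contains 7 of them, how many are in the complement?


Alphabet: {0,1}
String length: 4
Total strings of length 4 = 2^4 = 16
Strings in L = 7
Complement = total - |L|
= 16 - 7
= 9

9


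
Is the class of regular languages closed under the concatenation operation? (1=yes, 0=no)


Regular languages are closed under:
- Union (DFA product construction)
- Intersection (DFA product construction)
- Complement (swap accept/reject states)
- Concatenation (NFA construction)
- Kleene star (NFA construction)
concatenation is in this list
Therefore: closed

1


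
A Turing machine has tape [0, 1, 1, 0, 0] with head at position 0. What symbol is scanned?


Tape: [0, 1, 1, 0, 0]
Positions: 0 1 2 3 4
Values:    0 1 1 0 0
Head at position 0
tape[0] = 0

0


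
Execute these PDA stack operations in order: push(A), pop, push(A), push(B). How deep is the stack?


Tracing stack operations:
  push(A) -> stack = [A], depth=1
  pop -> removed A, stack = [], depth=0
  push(A) -> stack = [A], depth=1
  push(B) -> stack = [A,B], depth=2
Final depth = 2

2


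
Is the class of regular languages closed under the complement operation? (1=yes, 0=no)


Regular languages are closed under:
- Union (DFA product construction)
- Intersection (DFA product construction)
- Complement (swap accept/reject states)
- Concatenation (NFA construction)
- Kleene star (NFA construction)
complement is in this list
Therefore: closed

1


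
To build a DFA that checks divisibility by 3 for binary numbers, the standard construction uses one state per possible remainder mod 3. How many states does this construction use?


Divisibility by 3 is tracked via the remainder mod 3: 0, 1, ..., 2
The construction assigns one state to each remainder
Number of remainders = 3

3


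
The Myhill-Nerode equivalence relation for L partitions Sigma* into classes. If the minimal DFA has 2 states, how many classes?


Myhill-Nerode theorem:
Number of equivalence classes = number of states in minimal DFA
Minimal DFA states = 2
Therefore equivalence classes = 2

2


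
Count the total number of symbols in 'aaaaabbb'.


String: 'aaaaabbb'
Counting characters:
  'a' appears 5 time(s)
  'b' appears 3 time(s)
Total length = 5 + 3 = 8

8


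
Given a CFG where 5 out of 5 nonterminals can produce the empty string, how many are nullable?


Nonterminals: {S, A, B, C, D}
A nonterminal is nullable if it can derive epsilon
Counting nullable nonterminals: 5
Total nullable = 5

5


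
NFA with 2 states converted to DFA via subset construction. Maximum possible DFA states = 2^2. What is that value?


NFA has 2 states
Subset construction: each DFA state = subset of NFA states
Maximum subsets = 2^2
2^2 = 4

4


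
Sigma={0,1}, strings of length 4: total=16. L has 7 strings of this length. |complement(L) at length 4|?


Alphabet: {0,1}
String length: 4
Total strings of length 4 = 2^4 = 16
Strings in L = 7
Complement = total - |L|
= 16 - 7
= 9

9


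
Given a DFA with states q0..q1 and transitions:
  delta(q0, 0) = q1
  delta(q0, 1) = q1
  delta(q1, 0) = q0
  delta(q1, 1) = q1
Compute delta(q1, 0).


Looking up transition function:
delta(q1, 0) in the table
Row: q1, Column: 0
Result: q0

q0


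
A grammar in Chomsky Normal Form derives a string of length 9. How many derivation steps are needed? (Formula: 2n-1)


Chomsky Normal Form derivation:
String length n = 9
Each step either:
  - Splits a nonterminal into two (n-1 such steps)
  - Converts a nonterminal to terminal (n such steps)
Total = (n-1) + n = 2n - 1
= 2(9) - 1
= 18 - 1
= 17

17


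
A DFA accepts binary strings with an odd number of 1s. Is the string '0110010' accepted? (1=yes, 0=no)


DFA has 2 states: q_even (start, accept=no) and q_odd
Processing string '0110010' character by character:
  Position 0: read '0', 1-count=0 -> q_even (no change)
  Position 1: read '1', 1-count=1 -> q_odd
  Position 2: read '1', 1-count=2 -> q_even
  Position 3: read '0', 1-count=2 -> q_even (no change)
  Position 4: read '0', 1-count=2 -> q_even (no change)
  Position 5: read '1', 1-count=3 -> q_odd
  Position 6: read '0', 1-count=3 -> q_odd (no change)
Final state: q_odd, total 1s = 3 (odd); the DFA requires an odd count -> accept

1


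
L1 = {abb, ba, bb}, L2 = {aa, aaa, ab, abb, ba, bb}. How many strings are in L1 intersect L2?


L1 = {abb, ba, bb}
L2 = {aa, aaa, ab, abb, ba, bb}
Checking each string in L1 against L2:
  'abb': in L2? Yes
  'ba': in L2? Yes
  'bb': in L2? Yes
Intersection = {abb, ba, bb}
|L1 ∩ L2| = 3

3


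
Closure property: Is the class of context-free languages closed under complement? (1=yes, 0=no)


CFL closure properties:
  Closed under: union, concatenation, Kleene star
  NOT closed under: intersection, complement
Operation 'complement' is in not-closed list -> No (not closed)

0


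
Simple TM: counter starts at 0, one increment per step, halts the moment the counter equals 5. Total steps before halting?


Counter starts at 0. Counting sequence:
  Step 1: counter = 1
  Step 2: counter = 2
  Step 3: counter = 3
  Step 4: counter = 4
  Step 5: counter = 5
Counter reached 5 -> halt
Total steps = 5

5


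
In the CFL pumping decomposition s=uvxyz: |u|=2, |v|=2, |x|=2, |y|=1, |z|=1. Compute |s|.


|s| = |u| + |v| + |x| + |y| + |z|
= 2 + 2 + 2 + 1 + 1
= 4 + 2 + 2
= 6 + 2
= 8

8


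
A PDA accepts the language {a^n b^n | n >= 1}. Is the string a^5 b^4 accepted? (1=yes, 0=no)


Language requires equal numbers of a's and b's
PDA pushes for each 'a', pops for each 'b'
Number of a's = 5
Number of b's = 4
5 != 4 -> Reject

0


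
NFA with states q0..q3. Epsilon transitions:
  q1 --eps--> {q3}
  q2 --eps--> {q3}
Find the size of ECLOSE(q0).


Starting from q0
Initialize closure = {q0}
q0 has no outgoing epsilon transitions -> nothing to add
Final closure: {q0}
Size = 1

1


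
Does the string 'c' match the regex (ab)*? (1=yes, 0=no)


Pattern: (ab)*
String: 'c'
Pattern requires: zero or more repetitions of 'ab'
Length 1 is odd -> cannot be (ab)* -> no match
Result: 0

0


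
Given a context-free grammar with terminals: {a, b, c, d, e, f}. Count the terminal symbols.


Terminal symbols: a, b, c, d, e, f
Counting each: a (#1), b (#2), c (#3), d (#4), e (#5), f (#6)
Total = 6

6


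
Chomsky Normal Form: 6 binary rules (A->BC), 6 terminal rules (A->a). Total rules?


CNF allows two rule forms:
  A -> BC (binary): 6 rules
  A -> a (terminal): 6 rules
Total = 6 + 6 = 12

12


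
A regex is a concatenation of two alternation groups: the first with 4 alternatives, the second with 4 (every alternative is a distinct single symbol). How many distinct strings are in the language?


First group: 4 alternatives
Second group: 4 alternatives
Concatenation: each choice from group 1 pairs with each from group 2
Total = 4 x 4 = 16

16


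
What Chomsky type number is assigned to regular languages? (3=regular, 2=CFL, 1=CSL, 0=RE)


Chomsky hierarchy levels:
  Type 3: Regular (DFA/NFA/regex)
  Type 2: Context-free (PDA)
  Type 1: Context-sensitive
  Type 0: Recursively enumerable (TM)
'regular' corresponds to Type 3

3


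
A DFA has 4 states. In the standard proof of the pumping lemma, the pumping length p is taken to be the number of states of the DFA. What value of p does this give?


Pumping lemma for regular languages (standard proof):
Take p = |Q|, the number of DFA states.
Any string of length >= |Q| passes through |Q|+1 states while reading its first |Q| symbols,
so by pigeonhole some state repeats, giving the loop that can be pumped.
Here |Q| = 4
Therefore the proof uses p = 4

4


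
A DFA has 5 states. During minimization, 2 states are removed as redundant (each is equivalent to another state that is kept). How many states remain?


Original DFA: 5 states
Redundant states removed: 2
Minimized states = original - removed
= 5 - 2
= 3

3


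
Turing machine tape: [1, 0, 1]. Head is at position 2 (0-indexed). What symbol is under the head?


Tape: [1, 0, 1]
Positions: 0 1 2
Values:    1 0 1
Head at position 2
tape[2] = 1

1


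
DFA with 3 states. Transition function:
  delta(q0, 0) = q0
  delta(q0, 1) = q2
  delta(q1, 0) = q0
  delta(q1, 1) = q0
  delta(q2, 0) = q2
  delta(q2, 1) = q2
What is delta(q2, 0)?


Looking up transition function:
delta(q2, 0) in the table
Row: q2, Column: 0
Result: q2

q2


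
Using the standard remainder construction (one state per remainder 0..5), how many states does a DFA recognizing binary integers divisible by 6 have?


Divisibility by 6 is tracked via the remainder mod 6: 0, 1, ..., 5
The construction assigns one state to each remainder
Number of remainders = 6

6


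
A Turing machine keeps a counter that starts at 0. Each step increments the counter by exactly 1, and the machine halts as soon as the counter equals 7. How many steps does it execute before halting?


Counter starts at 0. Counting sequence:
  Step 1: counter = 1
  Step 2: counter = 2
  Step 3: counter = 3
  Step 4: counter = 4
  Step 5: counter = 5
  Step 6: counter = 6
  Step 7: counter = 7
Counter reached 7 -> halt
Total steps = 7

7


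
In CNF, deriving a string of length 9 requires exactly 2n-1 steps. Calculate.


Chomsky Normal Form derivation:
String length n = 9
Each step either:
  - Splits a nonterminal into two (n-1 such steps)
  - Converts a nonterminal to terminal (n such steps)
Total = (n-1) + n = 2n - 1
= 2(9) - 1
= 18 - 1
= 17

17


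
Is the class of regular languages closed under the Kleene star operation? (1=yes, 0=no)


Regular languages are closed under:
- Union (DFA product construction)
- Intersection (DFA product construction)
- Complement (swap accept/reject states)
- Concatenation (NFA construction)
- Kleene star (NFA construction)
Kleene star is in this list
Therefore: closed

1


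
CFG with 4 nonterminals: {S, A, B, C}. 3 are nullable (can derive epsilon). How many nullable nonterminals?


Nonterminals: {S, A, B, C}
A nonterminal is nullable if it can derive epsilon
Counting nullable nonterminals: 3
Total nullable = 3

3


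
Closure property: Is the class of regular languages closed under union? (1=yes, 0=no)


Regular languages are closed under all standard operations:
- Union: Yes (product construction)
- Intersection: Yes (product construction)
- Complement: Yes (swap accept/reject)
- Concatenation: Yes (NFA construction)
Operation: union -> Closed

1


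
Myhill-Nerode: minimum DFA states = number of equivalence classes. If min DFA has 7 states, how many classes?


Myhill-Nerode theorem:
Number of equivalence classes = number of states in minimal DFA
Minimal DFA states = 7
Therefore equivalence classes = 7

7


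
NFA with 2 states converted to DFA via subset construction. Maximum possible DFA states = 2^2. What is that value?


NFA has 2 states
Subset construction: each DFA state = subset of NFA states
Maximum subsets = 2^2
2^2 = 4

4


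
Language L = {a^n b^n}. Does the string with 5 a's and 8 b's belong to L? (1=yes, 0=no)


Language requires equal numbers of a's and b's
PDA pushes for each 'a', pops for each 'b'
Number of a's = 5
Number of b's = 8
5 != 8 -> Reject

0


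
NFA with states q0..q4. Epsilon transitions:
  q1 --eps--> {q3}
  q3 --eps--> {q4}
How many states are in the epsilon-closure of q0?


Starting from q0
Initialize closure = {q0}
q0 has no outgoing epsilon transitions -> nothing to add
Final closure: {q0}
Size = 1

1


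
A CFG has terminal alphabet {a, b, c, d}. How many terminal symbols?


Terminal symbols: a, b, c, d
Counting each: a (#1), b (#2), c (#3), d (#4)
Total = 4

4


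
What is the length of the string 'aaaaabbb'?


String: 'aaaaabbb'
Counting characters:
  'a' appears 5 time(s)
  'b' appears 3 time(s)
Total length = 5 + 3 = 8

8


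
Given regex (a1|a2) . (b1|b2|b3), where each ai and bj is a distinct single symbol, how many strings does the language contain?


First group: 2 alternatives
Second group: 3 alternatives
Concatenation: each choice from group 1 pairs with each from group 2
Total = 2 x 3 = 6

6


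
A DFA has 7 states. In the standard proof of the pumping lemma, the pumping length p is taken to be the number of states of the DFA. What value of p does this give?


Pumping lemma for regular languages (standard proof):
Take p = |Q|, the number of DFA states.
Any string of length >= |Q| passes through |Q|+1 states while reading its first |Q| symbols,
so by pigeonhole some state repeats, giving the loop that can be pumped.
Here |Q| = 7
Therefore the proof uses p = 7

7


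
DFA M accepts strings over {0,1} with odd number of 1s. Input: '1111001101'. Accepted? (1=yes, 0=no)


DFA has 2 states: q_even (start, accept=no) and q_odd
Processing string '1111001101' character by character:
  Position 0: read '1', 1-count=1 -> q_odd
  Position 1: read '1', 1-count=2 -> q_even
  Position 2: read '1', 1-count=3 -> q_odd
  Position 3: read '1', 1-count=4 -> q_even
  Position 4: read '0', 1-count=4 -> q_even (no change)
  Position 5: read '0', 1-count=4 -> q_even (no change)
  Position 6: read '1', 1-count=5 -> q_odd
  Position 7: read '1', 1-count=6 -> q_even
  Position 8: read '0', 1-count=6 -> q_even (no change)
  Position 9: read '1', 1-count=7 -> q_odd
Final state: q_odd, total 1s = 7 (odd); the DFA requires an odd count -> accept

1


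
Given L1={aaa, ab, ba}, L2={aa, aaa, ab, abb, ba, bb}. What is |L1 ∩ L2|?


L1 = {aaa, ab, ba}
L2 = {aa, aaa, ab, abb, ba, bb}
Checking each string in L1 against L2:
  'aaa': in L2? Yes
  'ab': in L2? Yes
  'ba': in L2? Yes
Intersection = {aaa, ab, ba}
|L1 ∩ L2| = 3

3


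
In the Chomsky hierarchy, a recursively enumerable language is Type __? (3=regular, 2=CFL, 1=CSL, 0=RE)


Chomsky hierarchy levels:
  Type 3: Regular (DFA/NFA/regex)
  Type 2: Context-free (PDA)
  Type 1: Context-sensitive
  Type 0: Recursively enumerable (TM)
'recursively enumerable' corresponds to Type 0

0


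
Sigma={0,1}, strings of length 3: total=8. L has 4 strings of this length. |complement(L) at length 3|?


Alphabet: {0,1}
String length: 3
Total strings of length 3 = 2^3 = 8
Strings in L = 4
Complement = total - |L|
= 8 - 4
= 4

4


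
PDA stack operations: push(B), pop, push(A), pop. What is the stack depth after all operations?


Tracing stack operations:
  push(B) -> stack = [B], depth=1
  pop -> removed B, stack = [], depth=0
  push(A) -> stack = [A], depth=1
  pop -> removed A, stack = [], depth=0
Final depth = 0

0


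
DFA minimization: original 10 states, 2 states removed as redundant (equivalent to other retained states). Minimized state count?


Original DFA: 10 states
Redundant states removed: 2
Minimized states = original - removed
= 10 - 2
= 8

8


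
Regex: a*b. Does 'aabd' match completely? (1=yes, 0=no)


Pattern: a*b
String: 'aabd'
Pattern requires: zero or more 'a's followed by exactly one 'b'
Found 2 leading 'a's
Remaining: 'bd'
Remaining is not 'b' -> no match
Result: 0

0


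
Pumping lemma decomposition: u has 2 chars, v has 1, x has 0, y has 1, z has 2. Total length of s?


|s| = |u| + |v| + |x| + |y| + |z|
= 2 + 1 + 0 + 1 + 2
= 3 + 0 + 3
= 3 + 3
= 6

6


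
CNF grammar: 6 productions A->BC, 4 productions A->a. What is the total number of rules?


CNF allows two rule forms:
  A -> BC (binary): 6 rules
  A -> a (terminal): 4 rules
Total = 6 + 4 = 10

10


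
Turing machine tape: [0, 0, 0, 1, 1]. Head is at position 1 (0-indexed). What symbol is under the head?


Tape: [0, 0, 0, 1, 1]
Positions: 0 1 2 3 4
Values:    0 0 0 1 1
Head at position 1
tape[1] = 0

0


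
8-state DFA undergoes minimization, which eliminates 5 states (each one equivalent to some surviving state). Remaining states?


Original DFA: 8 states
Redundant states removed: 5
Minimized states = original - removed
= 8 - 5
= 3

3


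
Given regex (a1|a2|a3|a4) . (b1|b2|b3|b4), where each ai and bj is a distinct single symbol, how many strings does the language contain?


First group: 4 alternatives
Second group: 4 alternatives
Concatenation: each choice from group 1 pairs with each from group 2
Total = 4 x 4 = 16

16


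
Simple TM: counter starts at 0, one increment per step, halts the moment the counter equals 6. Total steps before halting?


Counter starts at 0. Counting sequence:
  Step 1: counter = 1
  Step 2: counter = 2
  Step 3: counter = 3
  Step 4: counter = 4
  Step 5: counter = 5
  Step 6: counter = 6
Counter reached 6 -> halt
Total steps = 6

6


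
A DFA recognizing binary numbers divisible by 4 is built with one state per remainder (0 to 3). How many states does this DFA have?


Divisibility by 4 is tracked via the remainder mod 4: 0, 1, ..., 3
The construction assigns one state to each remainder
Number of remainders = 4

4


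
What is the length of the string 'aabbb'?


String: 'aabbb'
Counting characters:
  'a' appears 2 time(s)
  'b' appears 3 time(s)
Total length = 2 + 3 = 5

5


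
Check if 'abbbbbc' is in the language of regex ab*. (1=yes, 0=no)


Pattern: ab*
String: 'abbbbbc'
Pattern requires: exactly one 'a' followed by zero or more 'b's
First char is 'a' -> OK
Rest 'bbbbbc': all b's? No
Result: 0

0


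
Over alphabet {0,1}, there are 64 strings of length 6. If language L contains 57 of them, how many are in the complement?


Alphabet: {0,1}
String length: 6
Total strings of length 6 = 2^6 = 64
Strings in L = 57
Complement = total - |L|
= 64 - 57
= 7

7


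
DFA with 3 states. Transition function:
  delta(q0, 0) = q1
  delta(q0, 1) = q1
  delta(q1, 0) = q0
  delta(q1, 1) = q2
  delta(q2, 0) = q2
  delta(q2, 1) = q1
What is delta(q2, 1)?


Looking up transition function:
delta(q2, 1) in the table
Row: q2, Column: 1
Result: q1

q1


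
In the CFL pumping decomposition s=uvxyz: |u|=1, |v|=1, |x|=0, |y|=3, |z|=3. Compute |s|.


|s| = |u| + |v| + |x| + |y| + |z|
= 1 + 1 + 0 + 3 + 3
= 2 + 0 + 6
= 2 + 6
= 8

8


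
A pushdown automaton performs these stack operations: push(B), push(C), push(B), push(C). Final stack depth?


Tracing stack operations:
  push(B) -> stack = [B], depth=1
  push(C) -> stack = [B,C], depth=2
  push(B) -> stack = [B,C,B], depth=3
  push(C) -> stack = [B,C,B,C], depth=4
Final depth = 4

4


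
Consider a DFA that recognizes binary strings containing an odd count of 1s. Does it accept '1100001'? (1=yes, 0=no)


DFA has 2 states: q_even (start, accept=no) and q_odd
Processing string '1100001' character by character:
  Position 0: read '1', 1-count=1 -> q_odd
  Position 1: read '1', 1-count=2 -> q_even
  Position 2: read '0', 1-count=2 -> q_even (no change)
  Position 3: read '0', 1-count=2 -> q_even (no change)
  Position 4: read '0', 1-count=2 -> q_even (no change)
  Position 5: read '0', 1-count=2 -> q_even (no change)
  Position 6: read '1', 1-count=3 -> q_odd
Final state: q_odd, total 1s = 3 (odd); the DFA requires an odd count -> accept

1


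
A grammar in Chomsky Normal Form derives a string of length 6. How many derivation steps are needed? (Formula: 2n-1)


Chomsky Normal Form derivation:
String length n = 6
Each step either:
  - Splits a nonterminal into two (n-1 such steps)
  - Converts a nonterminal to terminal (n such steps)
Total = (n-1) + n = 2n - 1
= 2(6) - 1
= 12 - 1
= 11

11


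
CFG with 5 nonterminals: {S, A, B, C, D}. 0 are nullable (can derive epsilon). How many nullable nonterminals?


Nonterminals: {S, A, B, C, D}
A nonterminal is nullable if it can derive epsilon
Counting nullable nonterminals: 0
Total nullable = 0

0


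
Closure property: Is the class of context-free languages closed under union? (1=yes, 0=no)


CFL closure properties:
  Closed under: union, concatenation, Kleene star
  NOT closed under: intersection, complement
Operation 'union' is in closed list -> Yes (closed)

1


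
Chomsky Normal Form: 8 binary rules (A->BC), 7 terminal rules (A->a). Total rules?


CNF allows two rule forms:
  A -> BC (binary): 8 rules
  A -> a (terminal): 7 rules
Total = 8 + 7 = 15

15


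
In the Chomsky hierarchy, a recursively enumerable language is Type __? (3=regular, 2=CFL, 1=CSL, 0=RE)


Chomsky hierarchy levels:
  Type 3: Regular (DFA/NFA/regex)
  Type 2: Context-free (PDA)
  Type 1: Context-sensitive
  Type 0: Recursively enumerable (TM)
'recursively enumerable' corresponds to Type 0

0


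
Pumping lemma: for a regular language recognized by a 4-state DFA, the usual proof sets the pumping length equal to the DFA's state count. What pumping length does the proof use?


Pumping lemma for regular languages (standard proof):
Take p = |Q|, the number of DFA states.
Any string of length >= |Q| passes through |Q|+1 states while reading its first |Q| symbols,
so by pigeonhole some state repeats, giving the loop that can be pumped.
Here |Q| = 4
Therefore the proof uses p = 4

4


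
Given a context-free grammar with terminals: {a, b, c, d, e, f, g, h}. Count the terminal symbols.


Terminal symbols: a, b, c, d, e, f, g, h
Counting each: a (#1), b (#2), c (#3), d (#4), e (#5), f (#6), g (#7), h (#8)
Total = 8

8


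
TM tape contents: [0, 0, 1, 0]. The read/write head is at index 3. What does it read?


Tape: [0, 0, 1, 0]
Positions: 0 1 2 3
Values:    0 0 1 0
Head at position 3
tape[3] = 0

0


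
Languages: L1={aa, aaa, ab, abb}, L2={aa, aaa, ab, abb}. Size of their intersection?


L1 = {aa, aaa, ab, abb}
L2 = {aa, aaa, ab, abb}
Checking each string in L1 against L2:
  'aa': in L2? Yes
  'aaa': in L2? Yes
  'ab': in L2? Yes
  'abb': in L2? Yes
Intersection = {aa, aaa, ab, abb}
|L1 ∩ L2| = 4

4


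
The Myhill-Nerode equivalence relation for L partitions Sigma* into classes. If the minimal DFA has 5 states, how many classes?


Myhill-Nerode theorem:
Number of equivalence classes = number of states in minimal DFA
Minimal DFA states = 5
Therefore equivalence classes = 5

5


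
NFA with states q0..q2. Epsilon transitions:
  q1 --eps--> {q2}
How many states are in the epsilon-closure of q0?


Starting from q0
Initialize closure = {q0}
q0 has no outgoing epsilon transitions -> nothing to add
Final closure: {q0}
Size = 1

1
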